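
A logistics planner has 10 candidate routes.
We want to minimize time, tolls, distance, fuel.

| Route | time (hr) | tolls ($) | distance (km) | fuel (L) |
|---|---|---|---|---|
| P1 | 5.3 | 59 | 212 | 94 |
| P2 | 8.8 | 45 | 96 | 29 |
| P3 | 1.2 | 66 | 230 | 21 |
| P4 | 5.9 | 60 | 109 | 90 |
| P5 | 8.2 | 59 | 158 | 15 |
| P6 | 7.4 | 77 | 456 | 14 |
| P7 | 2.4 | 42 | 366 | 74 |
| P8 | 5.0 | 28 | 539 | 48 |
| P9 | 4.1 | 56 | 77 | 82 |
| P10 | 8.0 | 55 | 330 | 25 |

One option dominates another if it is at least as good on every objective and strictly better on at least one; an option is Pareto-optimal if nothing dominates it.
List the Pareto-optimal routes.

P1: dominated by P9 (time 4.1≤5.3, tolls 56≤59, distance 77≤212, fuel 82≤94).
P2: not dominated.
P3: not dominated (best time).
P4: dominated by P9 (time 4.1≤5.9, tolls 56≤60, distance 77≤109, fuel 82≤90).
P5: not dominated.
P6: not dominated (best fuel).
P7: not dominated.
P8: not dominated (best tolls).
P9: not dominated (best distance).
P10: not dominated.

P2, P3, P5, P6, P7, P8, P9, P10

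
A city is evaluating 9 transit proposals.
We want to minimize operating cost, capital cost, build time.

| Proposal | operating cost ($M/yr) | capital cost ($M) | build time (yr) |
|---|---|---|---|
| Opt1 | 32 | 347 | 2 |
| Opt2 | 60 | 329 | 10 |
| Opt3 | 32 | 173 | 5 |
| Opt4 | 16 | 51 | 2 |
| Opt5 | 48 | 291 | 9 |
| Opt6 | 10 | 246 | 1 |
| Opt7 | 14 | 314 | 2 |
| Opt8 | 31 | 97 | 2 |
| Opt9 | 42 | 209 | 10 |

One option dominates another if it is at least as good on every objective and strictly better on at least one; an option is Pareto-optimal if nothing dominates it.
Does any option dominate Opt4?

No

Opt1: worse on operating cost (32 vs 16).
Opt2: worse on operating cost (60 vs 16).
Opt3: worse on operating cost (32 vs 16).
Opt5: worse on operating cost (48 vs 16).
Opt6: worse on capital cost (246 vs 51).
Opt7: worse on capital cost (314 vs 51).
Opt8: worse on operating cost (31 vs 16).
Opt9: worse on operating cost (42 vs 16).
No option is at least as good as Opt4 on every objective and strictly better on one.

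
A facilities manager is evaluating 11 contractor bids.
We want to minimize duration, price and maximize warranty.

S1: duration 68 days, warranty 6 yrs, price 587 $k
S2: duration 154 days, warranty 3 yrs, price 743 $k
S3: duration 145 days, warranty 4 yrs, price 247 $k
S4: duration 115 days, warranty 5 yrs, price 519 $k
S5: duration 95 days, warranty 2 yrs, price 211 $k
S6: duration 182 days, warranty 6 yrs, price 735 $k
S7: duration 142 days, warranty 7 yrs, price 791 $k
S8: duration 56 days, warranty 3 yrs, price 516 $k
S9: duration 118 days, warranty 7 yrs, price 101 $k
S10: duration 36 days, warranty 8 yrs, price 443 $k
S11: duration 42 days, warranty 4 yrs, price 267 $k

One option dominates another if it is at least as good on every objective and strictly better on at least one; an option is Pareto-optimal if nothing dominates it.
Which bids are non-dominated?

S5, S9, S10, S11

S1: dominated by S10 (duration 36≤68, warranty 8≥6, price 443≤587).
S2: dominated by S1 (duration 68≤154, warranty 6≥3, price 587≤743).
S3: dominated by S9 (duration 118≤145, warranty 7≥4, price 101≤247).
S4: dominated by S10 (duration 36≤115, warranty 8≥5, price 443≤519).
S5: not dominated.
S6: dominated by S1 (duration 68≤182, warranty 6≥6, price 587≤735).
S7: dominated by S9 (duration 118≤142, warranty 7≥7, price 101≤791).
S8: dominated by S10 (duration 36≤56, warranty 8≥3, price 443≤516).
S9: not dominated (best price).
S10: not dominated (best duration).
S11: not dominated.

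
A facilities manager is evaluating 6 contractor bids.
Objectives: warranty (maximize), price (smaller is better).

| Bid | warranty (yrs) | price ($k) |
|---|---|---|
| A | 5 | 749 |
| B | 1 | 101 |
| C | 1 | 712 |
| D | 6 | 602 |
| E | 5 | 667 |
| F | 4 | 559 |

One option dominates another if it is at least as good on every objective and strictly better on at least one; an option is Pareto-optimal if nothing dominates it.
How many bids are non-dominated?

3

A: dominated by D (warranty 6≥5, price 602≤749).
B: not dominated (best price).
C: dominated by B (warranty 1≥1, price 101≤712).
D: not dominated (best warranty).
E: dominated by D (warranty 6≥5, price 602≤667).
F: not dominated.
Pareto-optimal: B, D, F → 3.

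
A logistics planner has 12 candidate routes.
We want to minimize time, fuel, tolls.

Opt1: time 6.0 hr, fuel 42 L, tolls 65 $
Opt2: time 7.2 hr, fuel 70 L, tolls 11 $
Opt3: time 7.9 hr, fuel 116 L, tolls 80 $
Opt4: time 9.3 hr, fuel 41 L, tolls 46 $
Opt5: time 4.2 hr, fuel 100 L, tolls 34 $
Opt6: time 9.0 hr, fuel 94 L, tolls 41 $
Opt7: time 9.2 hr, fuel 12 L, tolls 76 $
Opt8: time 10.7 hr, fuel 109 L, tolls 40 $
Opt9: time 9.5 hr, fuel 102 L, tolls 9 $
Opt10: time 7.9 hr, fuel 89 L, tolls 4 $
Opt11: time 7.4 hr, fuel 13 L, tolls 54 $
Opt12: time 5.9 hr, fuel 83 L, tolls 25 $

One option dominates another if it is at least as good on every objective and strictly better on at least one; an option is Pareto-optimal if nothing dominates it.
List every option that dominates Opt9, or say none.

Opt10

Opt10: time 7.9≤9.5, fuel 89≤102, tolls 4≤9 — dominates Opt9.
Others (Opt1, Opt2, Opt3, Opt4, Opt5, Opt6, Opt7, Opt8, Opt11, Opt12) are each worse than Opt9 on at least one objective.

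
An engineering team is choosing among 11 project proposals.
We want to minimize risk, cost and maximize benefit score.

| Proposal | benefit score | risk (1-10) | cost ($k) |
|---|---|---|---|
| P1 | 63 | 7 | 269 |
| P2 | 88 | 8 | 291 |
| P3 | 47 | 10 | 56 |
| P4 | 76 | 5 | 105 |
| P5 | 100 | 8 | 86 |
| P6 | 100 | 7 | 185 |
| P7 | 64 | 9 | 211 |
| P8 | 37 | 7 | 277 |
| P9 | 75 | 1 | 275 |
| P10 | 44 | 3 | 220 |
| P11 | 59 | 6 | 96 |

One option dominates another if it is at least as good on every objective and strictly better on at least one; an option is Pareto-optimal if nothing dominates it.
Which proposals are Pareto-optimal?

P1: dominated by P4 (benefit score 76≥63, risk 5≤7, cost 105≤269).
P2: dominated by P5 (benefit score 100≥88, risk 8≤8, cost 86≤291).
P3: not dominated (best cost).
P4: not dominated.
P5: not dominated.
P6: not dominated.
P7: dominated by P4 (benefit score 76≥64, risk 5≤9, cost 105≤211).
P8: dominated by P1 (benefit score 63≥37, risk 7≤7, cost 269≤277).
P9: not dominated (best risk).
P10: not dominated.
P11: not dominated.

P3, P4, P5, P6, P9, P10, P11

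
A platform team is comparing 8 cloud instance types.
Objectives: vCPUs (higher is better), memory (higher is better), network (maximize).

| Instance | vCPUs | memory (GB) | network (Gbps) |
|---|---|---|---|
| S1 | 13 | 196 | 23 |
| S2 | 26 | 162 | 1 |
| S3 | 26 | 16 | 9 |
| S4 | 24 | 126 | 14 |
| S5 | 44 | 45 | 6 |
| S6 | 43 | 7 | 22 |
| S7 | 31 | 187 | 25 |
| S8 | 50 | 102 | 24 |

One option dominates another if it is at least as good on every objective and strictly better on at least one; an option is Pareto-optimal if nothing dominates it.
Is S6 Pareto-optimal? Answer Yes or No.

No

S8 vs S6: vCPUs 50≥43, memory 102≥7, network 24≥22 — S8 is at least as good on every objective and strictly better on at least one, so S8 dominates S6.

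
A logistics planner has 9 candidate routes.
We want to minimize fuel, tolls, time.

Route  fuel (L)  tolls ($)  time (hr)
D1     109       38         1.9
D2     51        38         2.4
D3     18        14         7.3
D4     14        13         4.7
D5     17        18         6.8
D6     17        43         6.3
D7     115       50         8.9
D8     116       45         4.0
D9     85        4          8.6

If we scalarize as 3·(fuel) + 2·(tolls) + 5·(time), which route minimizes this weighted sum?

D1: 3·109 + 2·38 + 5·1.9 = 412.5
D2: 3·51 + 2·38 + 5·2.4 = 241.0
D3: 3·18 + 2·14 + 5·7.3 = 118.5
D4: 3·14 + 2·13 + 5·4.7 = 91.5
D5: 3·17 + 2·18 + 5·6.8 = 121.0
D6: 3·17 + 2·43 + 5·6.3 = 168.5
D7: 3·115 + 2·50 + 5·8.9 = 489.5
D8: 3·116 + 2·45 + 5·4.0 = 458.0
D9: 3·85 + 2·4 + 5·8.6 = 306.0
Lowest: D4 at 91.5.

D4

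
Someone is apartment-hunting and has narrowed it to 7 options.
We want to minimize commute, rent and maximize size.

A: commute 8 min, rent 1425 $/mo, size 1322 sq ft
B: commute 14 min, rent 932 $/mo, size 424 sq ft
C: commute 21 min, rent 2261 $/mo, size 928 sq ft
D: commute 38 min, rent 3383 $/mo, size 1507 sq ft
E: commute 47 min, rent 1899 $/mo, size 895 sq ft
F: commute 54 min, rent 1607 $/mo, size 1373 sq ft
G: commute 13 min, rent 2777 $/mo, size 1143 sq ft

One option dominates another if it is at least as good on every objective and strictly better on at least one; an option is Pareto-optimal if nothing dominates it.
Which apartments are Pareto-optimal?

A: not dominated (best commute).
B: not dominated (best rent).
C: dominated by A (commute 8≤21, rent 1425≤2261, size 1322≥928).
D: not dominated (best size).
E: dominated by A (commute 8≤47, rent 1425≤1899, size 1322≥895).
F: not dominated.
G: dominated by A (commute 8≤13, rent 1425≤2777, size 1322≥1143).

A, B, D, F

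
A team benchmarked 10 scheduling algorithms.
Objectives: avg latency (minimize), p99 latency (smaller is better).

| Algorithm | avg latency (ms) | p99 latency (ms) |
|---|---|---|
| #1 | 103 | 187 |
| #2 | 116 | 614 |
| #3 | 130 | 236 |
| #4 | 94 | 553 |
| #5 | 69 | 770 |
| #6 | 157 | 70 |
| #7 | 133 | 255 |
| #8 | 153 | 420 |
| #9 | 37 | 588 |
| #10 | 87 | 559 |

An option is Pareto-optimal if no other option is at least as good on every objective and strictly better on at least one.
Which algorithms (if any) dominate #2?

#1, #4, #9, #10

#1: avg latency 103≤116, p99 latency 187≤614 — dominates #2.
#4: avg latency 94≤116, p99 latency 553≤614 — dominates #2.
#9: avg latency 37≤116, p99 latency 588≤614 — dominates #2.
#10: avg latency 87≤116, p99 latency 559≤614 — dominates #2.
Others (#3, #5, #6, #7, #8) are each worse than #2 on at least one objective.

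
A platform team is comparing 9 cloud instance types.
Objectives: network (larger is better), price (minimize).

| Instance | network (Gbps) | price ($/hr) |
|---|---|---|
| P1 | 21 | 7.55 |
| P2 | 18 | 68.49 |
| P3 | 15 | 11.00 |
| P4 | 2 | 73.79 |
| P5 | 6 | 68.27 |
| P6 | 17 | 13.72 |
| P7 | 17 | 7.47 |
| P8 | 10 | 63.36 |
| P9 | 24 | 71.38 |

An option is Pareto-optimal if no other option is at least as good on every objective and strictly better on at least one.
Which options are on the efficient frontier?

P1: not dominated.
P2: dominated by P1 (network 21≥18, price 7.55≤68.49).
P3: dominated by P1 (network 21≥15, price 7.55≤11.00).
P4: dominated by P1 (network 21≥2, price 7.55≤73.79).
P5: dominated by P1 (network 21≥6, price 7.55≤68.27).
P6: dominated by P1 (network 21≥17, price 7.55≤13.72).
P7: not dominated (best price).
P8: dominated by P1 (network 21≥10, price 7.55≤63.36).
P9: not dominated (best network).

P1, P7, P9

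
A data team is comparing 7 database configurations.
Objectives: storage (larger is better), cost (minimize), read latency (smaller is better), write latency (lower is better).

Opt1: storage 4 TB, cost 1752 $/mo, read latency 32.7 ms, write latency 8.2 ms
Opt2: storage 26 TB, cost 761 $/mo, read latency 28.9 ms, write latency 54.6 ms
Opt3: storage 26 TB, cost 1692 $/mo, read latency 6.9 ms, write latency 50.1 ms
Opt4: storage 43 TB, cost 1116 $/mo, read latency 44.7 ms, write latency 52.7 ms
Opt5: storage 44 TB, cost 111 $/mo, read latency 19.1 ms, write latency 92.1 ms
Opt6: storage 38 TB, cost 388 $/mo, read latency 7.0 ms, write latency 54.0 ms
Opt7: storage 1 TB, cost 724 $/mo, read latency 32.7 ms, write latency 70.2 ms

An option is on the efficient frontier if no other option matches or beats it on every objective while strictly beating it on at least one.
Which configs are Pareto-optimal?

Opt1, Opt3, Opt4, Opt5, Opt6

Opt1: not dominated (best write latency).
Opt2: dominated by Opt6 (storage 38≥26, cost 388≤761, read latency 7.0≤28.9, write latency 54.0≤54.6).
Opt3: not dominated (best read latency).
Opt4: not dominated.
Opt5: not dominated (best storage).
Opt6: not dominated.
Opt7: dominated by Opt6 (storage 38≥1, cost 388≤724, read latency 7.0≤32.7, write latency 54.0≤70.2).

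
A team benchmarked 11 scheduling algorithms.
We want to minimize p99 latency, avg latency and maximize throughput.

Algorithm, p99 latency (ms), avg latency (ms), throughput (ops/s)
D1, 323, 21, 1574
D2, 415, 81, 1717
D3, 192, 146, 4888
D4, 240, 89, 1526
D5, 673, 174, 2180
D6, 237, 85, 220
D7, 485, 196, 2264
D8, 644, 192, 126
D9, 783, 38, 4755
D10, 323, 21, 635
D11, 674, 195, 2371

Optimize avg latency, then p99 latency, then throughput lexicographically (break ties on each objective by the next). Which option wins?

D1

First minimize avg latency: best is 21, kept {D1, D10}.
Then minimize p99 latency: best is 323, kept {D1, D10}.
Then maximize throughput: best is 1574, kept {D1}.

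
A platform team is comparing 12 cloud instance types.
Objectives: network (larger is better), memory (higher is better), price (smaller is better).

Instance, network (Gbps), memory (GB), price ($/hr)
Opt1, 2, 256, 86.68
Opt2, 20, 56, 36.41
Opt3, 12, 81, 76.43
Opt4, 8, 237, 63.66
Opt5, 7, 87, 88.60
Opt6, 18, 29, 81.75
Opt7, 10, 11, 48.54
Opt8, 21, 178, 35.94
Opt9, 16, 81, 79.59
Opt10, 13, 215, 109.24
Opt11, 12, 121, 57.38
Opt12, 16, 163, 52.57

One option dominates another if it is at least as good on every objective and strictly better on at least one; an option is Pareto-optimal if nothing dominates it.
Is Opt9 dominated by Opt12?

Yes

Opt12 vs Opt9: network 16≥16, memory 163≥81, price 52.57≤79.59 — Opt12 is at least as good on every objective with at least one strict improvement.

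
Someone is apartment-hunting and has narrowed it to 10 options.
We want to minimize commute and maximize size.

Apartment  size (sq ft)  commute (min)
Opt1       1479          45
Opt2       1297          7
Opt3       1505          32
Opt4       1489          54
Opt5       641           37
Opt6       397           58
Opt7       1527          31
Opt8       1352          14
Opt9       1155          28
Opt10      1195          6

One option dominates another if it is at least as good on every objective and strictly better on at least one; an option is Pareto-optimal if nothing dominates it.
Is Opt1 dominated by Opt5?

Opt5 vs Opt1: Opt5 is worse on size (641 vs 1479), so it does not dominate Opt1.

No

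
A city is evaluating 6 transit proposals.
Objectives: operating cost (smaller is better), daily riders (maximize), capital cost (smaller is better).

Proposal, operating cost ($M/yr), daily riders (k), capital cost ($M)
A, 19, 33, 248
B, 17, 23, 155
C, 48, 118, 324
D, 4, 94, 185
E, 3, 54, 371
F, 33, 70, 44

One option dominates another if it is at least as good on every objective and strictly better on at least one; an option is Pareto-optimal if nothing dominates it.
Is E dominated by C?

No

C vs E: C is worse on operating cost (48 vs 3), so it does not dominate E.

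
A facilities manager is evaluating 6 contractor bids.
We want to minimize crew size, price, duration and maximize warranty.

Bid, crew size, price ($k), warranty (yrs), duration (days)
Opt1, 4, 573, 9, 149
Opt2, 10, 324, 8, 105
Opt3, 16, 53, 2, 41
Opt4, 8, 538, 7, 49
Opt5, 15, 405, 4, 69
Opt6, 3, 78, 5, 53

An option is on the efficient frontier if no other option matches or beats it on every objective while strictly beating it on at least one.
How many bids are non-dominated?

5

Opt1: not dominated (best warranty).
Opt2: not dominated.
Opt3: not dominated (best price).
Opt4: not dominated.
Opt5: dominated by Opt6 (crew size 3≤15, price 78≤405, warranty 5≥4, duration 53≤69).
Opt6: not dominated (best crew size).
Pareto-optimal: Opt1, Opt2, Opt3, Opt4, Opt6 → 5.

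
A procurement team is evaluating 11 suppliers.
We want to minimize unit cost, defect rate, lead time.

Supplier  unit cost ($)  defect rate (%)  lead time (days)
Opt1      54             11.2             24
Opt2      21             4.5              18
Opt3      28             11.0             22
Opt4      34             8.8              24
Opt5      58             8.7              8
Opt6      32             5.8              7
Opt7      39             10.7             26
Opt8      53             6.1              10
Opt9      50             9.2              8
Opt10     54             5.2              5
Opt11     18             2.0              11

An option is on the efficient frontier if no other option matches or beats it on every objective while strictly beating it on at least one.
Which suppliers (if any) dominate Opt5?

Opt6: unit cost 32≤58, defect rate 5.8≤8.7, lead time 7≤8 — dominates Opt5.
Opt10: unit cost 54≤58, defect rate 5.2≤8.7, lead time 5≤8 — dominates Opt5.
Others (Opt1, Opt2, Opt3, Opt4, Opt7, Opt8, Opt9, Opt11) are each worse than Opt5 on at least one objective.

Opt6, Opt10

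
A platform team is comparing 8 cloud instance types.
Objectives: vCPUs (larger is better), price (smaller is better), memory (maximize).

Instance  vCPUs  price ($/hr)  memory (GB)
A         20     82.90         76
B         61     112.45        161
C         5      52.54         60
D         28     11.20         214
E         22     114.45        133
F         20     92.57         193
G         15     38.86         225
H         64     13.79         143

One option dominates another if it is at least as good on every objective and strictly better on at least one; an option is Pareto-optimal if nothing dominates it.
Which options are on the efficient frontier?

A: dominated by D (vCPUs 28≥20, price 11.20≤82.90, memory 214≥76).
B: not dominated.
C: dominated by D (vCPUs 28≥5, price 11.20≤52.54, memory 214≥60).
D: not dominated (best price).
E: dominated by B (vCPUs 61≥22, price 112.45≤114.45, memory 161≥133).
F: dominated by D (vCPUs 28≥20, price 11.20≤92.57, memory 214≥193).
G: not dominated (best memory).
H: not dominated (best vCPUs).

B, D, G, H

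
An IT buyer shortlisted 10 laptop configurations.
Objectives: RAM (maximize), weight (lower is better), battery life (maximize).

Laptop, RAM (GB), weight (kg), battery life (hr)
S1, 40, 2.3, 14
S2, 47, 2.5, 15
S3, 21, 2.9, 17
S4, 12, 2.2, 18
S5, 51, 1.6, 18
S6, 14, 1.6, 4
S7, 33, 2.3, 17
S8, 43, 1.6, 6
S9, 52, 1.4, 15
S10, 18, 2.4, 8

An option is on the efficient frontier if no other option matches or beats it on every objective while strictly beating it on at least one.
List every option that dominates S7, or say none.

S5

S5: RAM 51≥33, weight 1.6≤2.3, battery life 18≥17 — dominates S7.
Others (S1, S2, S3, S4, S6, S8, S9, S10) are each worse than S7 on at least one objective.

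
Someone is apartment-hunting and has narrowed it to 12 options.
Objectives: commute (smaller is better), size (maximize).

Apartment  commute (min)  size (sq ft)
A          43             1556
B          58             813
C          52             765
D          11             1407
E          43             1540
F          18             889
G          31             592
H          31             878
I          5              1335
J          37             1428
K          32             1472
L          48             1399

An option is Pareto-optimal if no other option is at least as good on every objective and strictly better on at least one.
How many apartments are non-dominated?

A: not dominated (best size).
B: dominated by A (commute 43≤58, size 1556≥813).
C: dominated by A (commute 43≤52, size 1556≥765).
D: not dominated.
E: dominated by A (commute 43≤43, size 1556≥1540).
F: dominated by D (commute 11≤18, size 1407≥889).
G: dominated by D (commute 11≤31, size 1407≥592).
H: dominated by D (commute 11≤31, size 1407≥878).
I: not dominated (best commute).
J: dominated by K (commute 32≤37, size 1472≥1428).
K: not dominated.
L: dominated by A (commute 43≤48, size 1556≥1399).
Pareto-optimal: A, D, I, K → 4.

4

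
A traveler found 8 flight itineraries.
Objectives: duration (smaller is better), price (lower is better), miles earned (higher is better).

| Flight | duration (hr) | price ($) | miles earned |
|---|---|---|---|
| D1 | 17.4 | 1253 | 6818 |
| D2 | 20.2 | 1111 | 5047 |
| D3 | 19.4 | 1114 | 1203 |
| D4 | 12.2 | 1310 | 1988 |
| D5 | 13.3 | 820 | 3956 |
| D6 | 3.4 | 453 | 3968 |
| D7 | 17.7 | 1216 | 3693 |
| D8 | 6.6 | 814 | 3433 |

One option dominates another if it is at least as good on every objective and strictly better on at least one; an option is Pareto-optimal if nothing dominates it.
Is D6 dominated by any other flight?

No

D1: worse on duration (17.4 vs 3.4).
D2: worse on duration (20.2 vs 3.4).
D3: worse on duration (19.4 vs 3.4).
D4: worse on duration (12.2 vs 3.4).
D5: worse on duration (13.3 vs 3.4).
D7: worse on duration (17.7 vs 3.4).
D8: worse on duration (6.6 vs 3.4).
No option is at least as good as D6 on every objective and strictly better on one.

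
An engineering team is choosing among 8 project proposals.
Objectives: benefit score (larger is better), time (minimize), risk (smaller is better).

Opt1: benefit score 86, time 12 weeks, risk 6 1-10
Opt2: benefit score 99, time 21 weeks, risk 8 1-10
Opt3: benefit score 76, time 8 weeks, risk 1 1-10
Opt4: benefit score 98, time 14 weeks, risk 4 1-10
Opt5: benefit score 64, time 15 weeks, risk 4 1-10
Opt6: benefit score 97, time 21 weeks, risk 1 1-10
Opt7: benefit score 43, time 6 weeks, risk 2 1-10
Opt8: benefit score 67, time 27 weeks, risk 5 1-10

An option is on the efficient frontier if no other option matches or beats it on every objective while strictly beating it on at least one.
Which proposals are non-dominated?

Opt1, Opt2, Opt3, Opt4, Opt6, Opt7

Opt1: not dominated.
Opt2: not dominated (best benefit score).
Opt3: not dominated.
Opt4: not dominated.
Opt5: dominated by Opt3 (benefit score 76≥64, time 8≤15, risk 1≤4).
Opt6: not dominated.
Opt7: not dominated (best time).
Opt8: dominated by Opt3 (benefit score 76≥67, time 8≤27, risk 1≤5).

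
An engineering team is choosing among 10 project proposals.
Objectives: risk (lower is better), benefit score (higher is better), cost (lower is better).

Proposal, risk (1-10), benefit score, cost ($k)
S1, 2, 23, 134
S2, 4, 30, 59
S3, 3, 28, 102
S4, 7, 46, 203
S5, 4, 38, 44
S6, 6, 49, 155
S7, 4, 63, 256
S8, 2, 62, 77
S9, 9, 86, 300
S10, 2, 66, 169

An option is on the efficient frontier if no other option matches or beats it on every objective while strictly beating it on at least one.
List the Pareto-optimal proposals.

S5, S8, S9, S10

S1: dominated by S8 (risk 2≤2, benefit score 62≥23, cost 77≤134).
S2: dominated by S5 (risk 4≤4, benefit score 38≥30, cost 44≤59).
S3: dominated by S8 (risk 2≤3, benefit score 62≥28, cost 77≤102).
S4: dominated by S6 (risk 6≤7, benefit score 49≥46, cost 155≤203).
S5: not dominated (best cost).
S6: dominated by S8 (risk 2≤6, benefit score 62≥49, cost 77≤155).
S7: dominated by S10 (risk 2≤4, benefit score 66≥63, cost 169≤256).
S8: not dominated.
S9: not dominated (best benefit score).
S10: not dominated.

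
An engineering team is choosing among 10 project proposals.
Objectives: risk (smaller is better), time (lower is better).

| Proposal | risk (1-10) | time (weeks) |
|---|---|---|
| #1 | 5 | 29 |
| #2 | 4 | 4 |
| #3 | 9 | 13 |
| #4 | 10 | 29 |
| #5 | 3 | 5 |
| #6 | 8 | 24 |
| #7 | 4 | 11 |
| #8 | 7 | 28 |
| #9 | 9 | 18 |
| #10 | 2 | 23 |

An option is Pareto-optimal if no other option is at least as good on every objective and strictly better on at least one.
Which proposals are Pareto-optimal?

#2, #5, #10

#1: dominated by #2 (risk 4≤5, time 4≤29).
#2: not dominated (best time).
#3: dominated by #2 (risk 4≤9, time 4≤13).
#4: dominated by #1 (risk 5≤10, time 29≤29).
#5: not dominated.
#6: dominated by #2 (risk 4≤8, time 4≤24).
#7: dominated by #2 (risk 4≤4, time 4≤11).
#8: dominated by #2 (risk 4≤7, time 4≤28).
#9: dominated by #2 (risk 4≤9, time 4≤18).
#10: not dominated (best risk).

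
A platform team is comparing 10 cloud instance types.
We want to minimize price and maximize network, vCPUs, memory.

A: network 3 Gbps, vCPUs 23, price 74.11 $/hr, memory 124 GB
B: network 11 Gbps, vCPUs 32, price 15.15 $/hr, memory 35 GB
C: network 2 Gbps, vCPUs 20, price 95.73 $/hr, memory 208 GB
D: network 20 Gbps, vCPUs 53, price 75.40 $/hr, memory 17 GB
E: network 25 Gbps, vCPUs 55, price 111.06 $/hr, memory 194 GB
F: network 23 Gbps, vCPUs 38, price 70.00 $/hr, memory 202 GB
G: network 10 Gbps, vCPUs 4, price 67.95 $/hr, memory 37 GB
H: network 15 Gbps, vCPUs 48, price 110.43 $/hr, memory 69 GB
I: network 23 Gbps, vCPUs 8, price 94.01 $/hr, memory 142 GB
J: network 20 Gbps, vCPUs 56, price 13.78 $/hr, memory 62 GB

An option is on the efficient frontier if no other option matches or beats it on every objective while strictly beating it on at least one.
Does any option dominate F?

A: worse on network (3 vs 23).
B: worse on network (11 vs 23).
C: worse on network (2 vs 23).
D: worse on network (20 vs 23).
E: worse on price (111.06 vs 70.00).
G: worse on network (10 vs 23).
H: worse on network (15 vs 23).
I: worse on vCPUs (8 vs 38).
J: worse on network (20 vs 23).
No option is at least as good as F on every objective and strictly better on one.

No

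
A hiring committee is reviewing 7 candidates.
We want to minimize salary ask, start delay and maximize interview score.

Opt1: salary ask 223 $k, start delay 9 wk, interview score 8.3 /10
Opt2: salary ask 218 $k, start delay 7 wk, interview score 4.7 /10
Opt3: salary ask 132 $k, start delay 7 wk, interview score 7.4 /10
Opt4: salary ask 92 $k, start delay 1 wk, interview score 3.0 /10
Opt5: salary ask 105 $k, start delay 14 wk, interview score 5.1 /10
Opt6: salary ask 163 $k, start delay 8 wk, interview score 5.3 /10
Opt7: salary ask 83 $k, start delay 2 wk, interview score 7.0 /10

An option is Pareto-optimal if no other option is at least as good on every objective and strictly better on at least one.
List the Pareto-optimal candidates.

Opt1, Opt3, Opt4, Opt7

Opt1: not dominated (best interview score).
Opt2: dominated by Opt3 (salary ask 132≤218, start delay 7≤7, interview score 7.4≥4.7).
Opt3: not dominated.
Opt4: not dominated (best start delay).
Opt5: dominated by Opt7 (salary ask 83≤105, start delay 2≤14, interview score 7.0≥5.1).
Opt6: dominated by Opt3 (salary ask 132≤163, start delay 7≤8, interview score 7.4≥5.3).
Opt7: not dominated (best salary ask).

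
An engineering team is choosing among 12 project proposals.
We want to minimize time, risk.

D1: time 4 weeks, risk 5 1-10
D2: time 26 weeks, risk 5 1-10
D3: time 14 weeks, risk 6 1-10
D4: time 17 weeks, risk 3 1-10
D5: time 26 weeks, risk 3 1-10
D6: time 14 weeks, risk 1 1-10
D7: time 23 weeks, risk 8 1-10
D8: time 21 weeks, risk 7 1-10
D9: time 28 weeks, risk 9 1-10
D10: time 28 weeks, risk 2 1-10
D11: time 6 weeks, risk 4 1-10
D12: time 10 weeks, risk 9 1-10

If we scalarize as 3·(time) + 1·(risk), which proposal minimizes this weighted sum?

D1

D1: 3·4 + 1·5 = 17
D2: 3·26 + 1·5 = 83
D3: 3·14 + 1·6 = 48
D4: 3·17 + 1·3 = 54
D5: 3·26 + 1·3 = 81
D6: 3·14 + 1·1 = 43
D7: 3·23 + 1·8 = 77
D8: 3·21 + 1·7 = 70
D9: 3·28 + 1·9 = 93
D10: 3·28 + 1·2 = 86
D11: 3·6 + 1·4 = 22
D12: 3·10 + 1·9 = 39
Lowest: D1 at 17.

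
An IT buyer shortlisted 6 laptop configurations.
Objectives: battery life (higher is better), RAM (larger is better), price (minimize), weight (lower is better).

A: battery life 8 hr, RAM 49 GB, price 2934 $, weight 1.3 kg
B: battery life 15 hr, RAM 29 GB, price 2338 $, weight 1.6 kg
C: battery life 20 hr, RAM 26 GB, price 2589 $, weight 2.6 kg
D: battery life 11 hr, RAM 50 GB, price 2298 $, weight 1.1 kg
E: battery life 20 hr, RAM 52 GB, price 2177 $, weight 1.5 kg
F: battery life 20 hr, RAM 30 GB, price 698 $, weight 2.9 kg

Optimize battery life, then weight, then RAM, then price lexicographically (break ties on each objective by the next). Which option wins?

First maximize battery life: best is 20, kept {C, E, F}.
Then minimize weight: best is 1.5, kept {E}.

E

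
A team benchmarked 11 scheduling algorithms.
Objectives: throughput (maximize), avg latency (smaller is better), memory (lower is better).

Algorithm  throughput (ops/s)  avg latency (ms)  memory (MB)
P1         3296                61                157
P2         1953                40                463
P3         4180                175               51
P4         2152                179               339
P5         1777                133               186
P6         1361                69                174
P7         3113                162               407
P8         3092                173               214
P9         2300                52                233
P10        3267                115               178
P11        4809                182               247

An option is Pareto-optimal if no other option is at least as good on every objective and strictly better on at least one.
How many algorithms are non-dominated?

5

P1: not dominated.
P2: not dominated (best avg latency).
P3: not dominated (best memory).
P4: dominated by P1 (throughput 3296≥2152, avg latency 61≤179, memory 157≤339).
P5: dominated by P1 (throughput 3296≥1777, avg latency 61≤133, memory 157≤186).
P6: dominated by P1 (throughput 3296≥1361, avg latency 61≤69, memory 157≤174).
P7: dominated by P1 (throughput 3296≥3113, avg latency 61≤162, memory 157≤407).
P8: dominated by P1 (throughput 3296≥3092, avg latency 61≤173, memory 157≤214).
P9: not dominated.
P10: dominated by P1 (throughput 3296≥3267, avg latency 61≤115, memory 157≤178).
P11: not dominated (best throughput).
Pareto-optimal: P1, P2, P3, P9, P11 → 5.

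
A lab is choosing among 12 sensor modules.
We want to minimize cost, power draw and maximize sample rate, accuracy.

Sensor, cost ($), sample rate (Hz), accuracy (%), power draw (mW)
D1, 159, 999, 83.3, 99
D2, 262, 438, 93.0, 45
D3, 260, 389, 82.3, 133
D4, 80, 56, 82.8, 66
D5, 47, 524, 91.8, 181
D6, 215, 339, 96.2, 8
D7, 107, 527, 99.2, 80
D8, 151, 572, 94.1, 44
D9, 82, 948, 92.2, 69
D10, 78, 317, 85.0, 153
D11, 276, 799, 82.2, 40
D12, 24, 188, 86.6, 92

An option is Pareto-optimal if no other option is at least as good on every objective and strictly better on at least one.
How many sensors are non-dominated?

10

D1: not dominated (best sample rate).
D2: dominated by D8 (cost 151≤262, sample rate 572≥438, accuracy 94.1≥93.0, power draw 44≤45).
D3: dominated by D1 (cost 159≤260, sample rate 999≥389, accuracy 83.3≥82.3, power draw 99≤133).
D4: not dominated.
D5: not dominated.
D6: not dominated (best power draw).
D7: not dominated (best accuracy).
D8: not dominated.
D9: not dominated.
D10: not dominated.
D11: not dominated.
D12: not dominated (best cost).
Pareto-optimal: D1, D4, D5, D6, D7, D8, D9, D10, D11, D12 → 10.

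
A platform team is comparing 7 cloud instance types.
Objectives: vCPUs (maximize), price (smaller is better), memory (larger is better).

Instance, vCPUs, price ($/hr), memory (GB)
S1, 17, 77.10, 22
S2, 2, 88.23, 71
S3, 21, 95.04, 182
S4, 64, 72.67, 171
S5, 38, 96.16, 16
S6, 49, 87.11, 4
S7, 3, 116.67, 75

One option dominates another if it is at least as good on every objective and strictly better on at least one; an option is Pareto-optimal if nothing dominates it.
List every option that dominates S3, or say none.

none

S1: worse on vCPUs (17 vs 21).
S2: worse on vCPUs (2 vs 21).
S4: worse on memory (171 vs 182).
S5: worse on price (96.16 vs 95.04).
S6: worse on memory (4 vs 182).
S7: worse on vCPUs (3 vs 21).
No option dominates S3.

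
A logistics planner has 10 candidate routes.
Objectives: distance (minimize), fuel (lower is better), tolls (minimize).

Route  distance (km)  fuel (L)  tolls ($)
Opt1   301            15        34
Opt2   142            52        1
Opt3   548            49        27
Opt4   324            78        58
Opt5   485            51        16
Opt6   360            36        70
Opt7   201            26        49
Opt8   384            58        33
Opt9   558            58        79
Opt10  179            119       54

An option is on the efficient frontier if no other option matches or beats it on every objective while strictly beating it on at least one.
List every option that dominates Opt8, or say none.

Opt2: distance 142≤384, fuel 52≤58, tolls 1≤33 — dominates Opt8.
Others (Opt1, Opt3, Opt4, Opt5, Opt6, Opt7, Opt9, Opt10) are each worse than Opt8 on at least one objective.

Opt2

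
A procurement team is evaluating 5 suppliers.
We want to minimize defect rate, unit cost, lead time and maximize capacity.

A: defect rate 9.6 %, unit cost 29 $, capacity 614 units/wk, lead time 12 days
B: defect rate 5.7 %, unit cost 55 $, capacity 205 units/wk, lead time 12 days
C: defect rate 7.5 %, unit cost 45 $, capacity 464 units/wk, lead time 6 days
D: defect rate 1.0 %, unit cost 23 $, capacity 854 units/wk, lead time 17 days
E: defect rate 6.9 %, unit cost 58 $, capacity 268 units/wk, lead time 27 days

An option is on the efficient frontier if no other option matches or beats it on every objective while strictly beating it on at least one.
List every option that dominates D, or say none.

none

A: worse on defect rate (9.6 vs 1.0).
B: worse on defect rate (5.7 vs 1.0).
C: worse on defect rate (7.5 vs 1.0).
E: worse on defect rate (6.9 vs 1.0).
No option dominates D.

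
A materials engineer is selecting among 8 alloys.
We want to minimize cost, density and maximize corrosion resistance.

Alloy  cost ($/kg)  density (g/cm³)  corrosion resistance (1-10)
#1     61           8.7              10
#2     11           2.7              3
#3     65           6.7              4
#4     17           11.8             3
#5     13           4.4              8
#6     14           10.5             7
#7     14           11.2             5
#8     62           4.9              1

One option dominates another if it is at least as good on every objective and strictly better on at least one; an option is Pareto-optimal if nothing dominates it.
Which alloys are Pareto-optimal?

#1, #2, #5

#1: not dominated (best corrosion resistance).
#2: not dominated (best cost).
#3: dominated by #5 (cost 13≤65, density 4.4≤6.7, corrosion resistance 8≥4).
#4: dominated by #2 (cost 11≤17, density 2.7≤11.8, corrosion resistance 3≥3).
#5: not dominated.
#6: dominated by #5 (cost 13≤14, density 4.4≤10.5, corrosion resistance 8≥7).
#7: dominated by #5 (cost 13≤14, density 4.4≤11.2, corrosion resistance 8≥5).
#8: dominated by #2 (cost 11≤62, density 2.7≤4.9, corrosion resistance 3≥1).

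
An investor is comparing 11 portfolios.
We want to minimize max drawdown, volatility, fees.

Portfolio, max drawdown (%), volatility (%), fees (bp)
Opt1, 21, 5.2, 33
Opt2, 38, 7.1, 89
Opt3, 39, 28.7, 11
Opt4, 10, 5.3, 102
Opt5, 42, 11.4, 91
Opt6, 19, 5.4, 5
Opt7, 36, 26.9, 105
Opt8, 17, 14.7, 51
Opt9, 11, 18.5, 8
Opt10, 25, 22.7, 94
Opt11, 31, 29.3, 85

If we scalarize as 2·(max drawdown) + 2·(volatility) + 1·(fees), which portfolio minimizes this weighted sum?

Opt1: 2·21 + 2·5.2 + 1·33 = 85.4
Opt2: 2·38 + 2·7.1 + 1·89 = 179.2
Opt3: 2·39 + 2·28.7 + 1·11 = 146.4
Opt4: 2·10 + 2·5.3 + 1·102 = 132.6
Opt5: 2·42 + 2·11.4 + 1·91 = 197.8
Opt6: 2·19 + 2·5.4 + 1·5 = 53.8
Opt7: 2·36 + 2·26.9 + 1·105 = 230.8
Opt8: 2·17 + 2·14.7 + 1·51 = 114.4
Opt9: 2·11 + 2·18.5 + 1·8 = 67.0
Opt10: 2·25 + 2·22.7 + 1·94 = 189.4
Opt11: 2·31 + 2·29.3 + 1·85 = 205.6
Lowest: Opt6 at 53.8.

Opt6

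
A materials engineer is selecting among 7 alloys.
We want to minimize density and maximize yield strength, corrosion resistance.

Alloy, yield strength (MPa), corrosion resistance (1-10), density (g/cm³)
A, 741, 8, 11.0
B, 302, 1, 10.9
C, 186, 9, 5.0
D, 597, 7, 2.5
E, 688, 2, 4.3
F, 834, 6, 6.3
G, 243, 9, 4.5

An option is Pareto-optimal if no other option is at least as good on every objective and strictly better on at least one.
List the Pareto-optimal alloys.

A, D, E, F, G

A: not dominated.
B: dominated by D (yield strength 597≥302, corrosion resistance 7≥1, density 2.5≤10.9).
C: dominated by G (yield strength 243≥186, corrosion resistance 9≥9, density 4.5≤5.0).
D: not dominated (best density).
E: not dominated.
F: not dominated (best yield strength).
G: not dominated.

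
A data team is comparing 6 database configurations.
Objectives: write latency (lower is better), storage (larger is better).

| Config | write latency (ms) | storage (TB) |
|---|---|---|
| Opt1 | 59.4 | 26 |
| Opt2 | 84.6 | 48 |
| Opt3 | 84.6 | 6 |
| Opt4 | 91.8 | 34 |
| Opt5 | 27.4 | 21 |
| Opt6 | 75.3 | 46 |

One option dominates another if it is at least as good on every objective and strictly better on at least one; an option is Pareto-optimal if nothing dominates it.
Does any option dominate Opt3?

Opt1 vs Opt3: write latency 59.4≤84.6, storage 26≥6 — Opt1 is at least as good on every objective and strictly better on at least one, so Opt1 dominates Opt3.

Yes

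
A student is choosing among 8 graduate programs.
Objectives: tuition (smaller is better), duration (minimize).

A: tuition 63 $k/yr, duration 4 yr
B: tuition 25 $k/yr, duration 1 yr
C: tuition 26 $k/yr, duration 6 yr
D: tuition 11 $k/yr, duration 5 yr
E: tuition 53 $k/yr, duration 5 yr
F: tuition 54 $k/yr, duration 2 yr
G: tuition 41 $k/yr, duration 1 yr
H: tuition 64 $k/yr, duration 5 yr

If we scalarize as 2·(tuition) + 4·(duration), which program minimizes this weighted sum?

A: 2·63 + 4·4 = 142
B: 2·25 + 4·1 = 54
C: 2·26 + 4·6 = 76
D: 2·11 + 4·5 = 42
E: 2·53 + 4·5 = 126
F: 2·54 + 4·2 = 116
G: 2·41 + 4·1 = 86
H: 2·64 + 4·5 = 148
Lowest: D at 42.

D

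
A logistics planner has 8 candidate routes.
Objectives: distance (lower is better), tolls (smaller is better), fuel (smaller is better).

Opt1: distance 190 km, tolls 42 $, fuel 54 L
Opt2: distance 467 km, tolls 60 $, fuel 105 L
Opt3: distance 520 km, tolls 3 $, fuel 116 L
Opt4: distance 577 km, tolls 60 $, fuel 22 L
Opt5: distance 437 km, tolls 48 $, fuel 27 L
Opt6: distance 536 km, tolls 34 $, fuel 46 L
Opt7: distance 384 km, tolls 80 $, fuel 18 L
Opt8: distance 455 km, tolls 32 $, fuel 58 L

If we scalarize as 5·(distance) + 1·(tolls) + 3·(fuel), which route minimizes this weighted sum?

Opt1: 5·190 + 1·42 + 3·54 = 1154
Opt2: 5·467 + 1·60 + 3·105 = 2710
Opt3: 5·520 + 1·3 + 3·116 = 2951
Opt4: 5·577 + 1·60 + 3·22 = 3011
Opt5: 5·437 + 1·48 + 3·27 = 2314
Opt6: 5·536 + 1·34 + 3·46 = 2852
Opt7: 5·384 + 1·80 + 3·18 = 2054
Opt8: 5·455 + 1·32 + 3·58 = 2481
Lowest: Opt1 at 1154.

Opt1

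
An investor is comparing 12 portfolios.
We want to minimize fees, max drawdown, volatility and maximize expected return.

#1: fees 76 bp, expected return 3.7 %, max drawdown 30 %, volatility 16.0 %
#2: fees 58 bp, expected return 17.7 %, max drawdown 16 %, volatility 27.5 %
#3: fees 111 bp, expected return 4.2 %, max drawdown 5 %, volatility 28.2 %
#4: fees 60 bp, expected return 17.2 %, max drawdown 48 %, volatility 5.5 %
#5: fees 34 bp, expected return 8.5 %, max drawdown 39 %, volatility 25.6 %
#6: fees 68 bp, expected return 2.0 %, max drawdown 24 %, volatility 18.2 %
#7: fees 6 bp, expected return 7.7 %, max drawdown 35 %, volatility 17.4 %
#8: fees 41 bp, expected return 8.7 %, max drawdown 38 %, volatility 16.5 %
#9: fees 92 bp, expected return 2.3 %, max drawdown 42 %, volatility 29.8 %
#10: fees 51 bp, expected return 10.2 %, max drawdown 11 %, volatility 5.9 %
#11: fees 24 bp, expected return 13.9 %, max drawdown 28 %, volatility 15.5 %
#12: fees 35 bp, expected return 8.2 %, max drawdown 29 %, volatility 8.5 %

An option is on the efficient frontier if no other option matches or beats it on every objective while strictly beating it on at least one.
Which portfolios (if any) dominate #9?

#1, #2, #5, #7, #8, #10, #11, #12

#1: fees 76≤92, expected return 3.7≥2.3, max drawdown 30≤42, volatility 16.0≤29.8 — dominates #9.
#2: fees 58≤92, expected return 17.7≥2.3, max drawdown 16≤42, volatility 27.5≤29.8 — dominates #9.
#5: fees 34≤92, expected return 8.5≥2.3, max drawdown 39≤42, volatility 25.6≤29.8 — dominates #9.
#7: fees 6≤92, expected return 7.7≥2.3, max drawdown 35≤42, volatility 17.4≤29.8 — dominates #9.
#8: fees 41≤92, expected return 8.7≥2.3, max drawdown 38≤42, volatility 16.5≤29.8 — dominates #9.
#10: fees 51≤92, expected return 10.2≥2.3, max drawdown 11≤42, volatility 5.9≤29.8 — dominates #9.
#11: fees 24≤92, expected return 13.9≥2.3, max drawdown 28≤42, volatility 15.5≤29.8 — dominates #9.
#12: fees 35≤92, expected return 8.2≥2.3, max drawdown 29≤42, volatility 8.5≤29.8 — dominates #9.
Others (#3, #4, #6) are each worse than #9 on at least one objective.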